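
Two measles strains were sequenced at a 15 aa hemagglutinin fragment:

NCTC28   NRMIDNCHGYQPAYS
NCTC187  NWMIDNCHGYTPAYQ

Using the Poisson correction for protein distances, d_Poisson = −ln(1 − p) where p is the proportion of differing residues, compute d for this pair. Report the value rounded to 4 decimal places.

0.2231

Differing sites — 2:R/W; 11:Q/T; 15:S/Q.
p = 3/15 = 0.200000.
d = −ln(1 − 0.200000) = −ln(0.800000) = 0.2231.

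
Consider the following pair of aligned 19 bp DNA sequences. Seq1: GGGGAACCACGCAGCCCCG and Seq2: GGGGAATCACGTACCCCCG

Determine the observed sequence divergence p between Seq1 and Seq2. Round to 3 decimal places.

Mismatches occur at site 7 (C→T), site 12 (C→T), site 14 (G→C).
There are 3 differences over 19 sites, so p = 3/19 = 0.158.

0.158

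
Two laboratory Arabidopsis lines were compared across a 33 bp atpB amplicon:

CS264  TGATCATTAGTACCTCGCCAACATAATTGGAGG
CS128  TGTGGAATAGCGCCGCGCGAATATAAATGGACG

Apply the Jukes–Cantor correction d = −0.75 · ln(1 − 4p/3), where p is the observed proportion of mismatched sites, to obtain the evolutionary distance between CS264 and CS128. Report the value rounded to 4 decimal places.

Differing sites — 3:A/T; 4:T/G; 5:C/G; 7:T/A; 11:T/C; 12:A/G; 15:T/G; 19:C/G; 22:C/T; 27:T/A; 32:G/C.
p = 11/33 = 0.333333.
d = −0.75 · ln(1 − (4/3)·0.333333) = −0.75 · ln(0.555556) = −0.75 · (-0.587786) = 0.4408.

0.4408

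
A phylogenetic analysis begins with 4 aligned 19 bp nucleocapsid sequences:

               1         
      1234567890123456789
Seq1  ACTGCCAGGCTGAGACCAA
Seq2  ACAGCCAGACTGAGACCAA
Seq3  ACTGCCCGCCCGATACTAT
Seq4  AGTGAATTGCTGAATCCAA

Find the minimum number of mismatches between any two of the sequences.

Pairwise Hamming distances:
  Seq1 vs Seq2: 2
  Seq1 vs Seq3: 6
  Seq1 vs Seq4: 7
  Seq2 vs Seq3: 7
  Seq2 vs Seq4: 9
  Seq3 vs Seq4: 11
The smallest is 2, between Seq1 and Seq2.

2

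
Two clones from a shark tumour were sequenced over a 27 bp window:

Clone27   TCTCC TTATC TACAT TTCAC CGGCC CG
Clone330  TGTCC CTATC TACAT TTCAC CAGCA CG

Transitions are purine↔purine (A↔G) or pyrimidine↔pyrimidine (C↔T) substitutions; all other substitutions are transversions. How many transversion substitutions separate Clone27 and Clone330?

Mismatches occur at site 2 (C→G, transversion), site 6 (T→C, transition), site 22 (G→A, transition), site 25 (C→A, transversion).
Of the 4 differences, 2 transitions and 2 transversions, so the answer is 2.

2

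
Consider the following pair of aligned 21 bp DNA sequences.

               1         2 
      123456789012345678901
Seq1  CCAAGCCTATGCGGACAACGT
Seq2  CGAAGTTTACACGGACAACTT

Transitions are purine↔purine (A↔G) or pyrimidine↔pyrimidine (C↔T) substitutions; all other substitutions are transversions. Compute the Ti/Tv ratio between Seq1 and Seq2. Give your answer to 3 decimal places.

The sequences differ at positions 2 (C/G, transversion), 6 (C/T, transition), 7 (C/T, transition), 10 (T/C, transition), 11 (G/A, transition), 20 (G/T, transversion).
Of the 6 differences, 4 transitions and 2 transversions, so Ti/Tv = 4/2 = 2.000.

2.000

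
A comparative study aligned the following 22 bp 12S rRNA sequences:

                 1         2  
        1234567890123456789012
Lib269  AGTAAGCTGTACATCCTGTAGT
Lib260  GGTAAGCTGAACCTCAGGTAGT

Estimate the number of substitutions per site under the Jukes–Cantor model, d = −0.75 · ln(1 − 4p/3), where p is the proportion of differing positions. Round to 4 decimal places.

Mismatches occur at site 1 (A↔G), site 10 (T↔A), site 13 (A↔C), site 16 (C↔A), site 17 (T↔G).
p = 5/22 = 0.227273.
d = −0.75 · ln(1 − (4/3)·0.227273) = −0.75 · ln(0.696969) = −0.75 · (-0.361014) = 0.2708.

0.2708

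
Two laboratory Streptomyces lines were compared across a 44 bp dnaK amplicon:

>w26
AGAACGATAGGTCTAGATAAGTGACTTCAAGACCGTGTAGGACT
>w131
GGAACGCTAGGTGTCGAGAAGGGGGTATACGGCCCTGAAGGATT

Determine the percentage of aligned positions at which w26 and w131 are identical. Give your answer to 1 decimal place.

65.9%

Differing sites — 1:A/G; 7:A/C; 13:C/G; 15:A/C; 18:T/G; 22:T/G; 24:A/G; 25:C/G; 27:T/A; 28:C/T; 30:A/C; 32:A/G; 35:G/C; 38:T/A; 43:C/T.
29 of the 44 sites match, so the percent identity is 29/44 × 100 = 65.9%.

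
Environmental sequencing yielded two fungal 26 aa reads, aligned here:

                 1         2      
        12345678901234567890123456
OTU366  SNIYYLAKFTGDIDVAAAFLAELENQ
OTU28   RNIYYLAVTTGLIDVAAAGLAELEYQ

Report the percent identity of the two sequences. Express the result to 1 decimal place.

76.9%

Differing sites — 1:S/R; 8:K/V; 9:F/T; 12:D/L; 19:F/G; 25:N/Y.
20 of the 26 sites match, so the percent identity is 20/26 × 100 = 76.9%.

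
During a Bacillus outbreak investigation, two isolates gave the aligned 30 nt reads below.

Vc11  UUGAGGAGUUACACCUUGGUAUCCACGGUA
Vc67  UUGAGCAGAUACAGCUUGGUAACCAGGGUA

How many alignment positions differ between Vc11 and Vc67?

Mismatches occur at site 6 (G↔C), site 9 (U↔A), site 14 (C↔G), site 22 (U↔A), site 26 (C↔G).
That gives 5 mismatches out of 30 aligned sites, so the Hamming distance is 5.

5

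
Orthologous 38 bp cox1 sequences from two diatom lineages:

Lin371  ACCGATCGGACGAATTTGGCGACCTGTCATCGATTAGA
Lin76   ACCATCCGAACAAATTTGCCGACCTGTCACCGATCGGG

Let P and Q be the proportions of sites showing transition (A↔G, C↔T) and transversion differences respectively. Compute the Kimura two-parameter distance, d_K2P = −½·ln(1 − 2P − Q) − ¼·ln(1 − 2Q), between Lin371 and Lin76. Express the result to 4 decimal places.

Mismatches occur at site 4 (G→A, transition), site 5 (A→T, transversion), site 6 (T→C, transition), site 9 (G→A, transition), site 12 (G→A, transition), site 19 (G→C, transversion), site 30 (T→C, transition), site 35 (T→C, transition), site 36 (A→G, transition), site 38 (A→G, transition).
Of the 10 differences, 8 transitions and 2 transversions over 38 sites: P = 8/38 = 0.210526, Q = 2/38 = 0.052632.
d = −0.5·ln(0.526316) − 0.25·ln(0.894736) = −0.5·(-0.641853) − 0.25·(-0.111227) = 0.3487.

0.3487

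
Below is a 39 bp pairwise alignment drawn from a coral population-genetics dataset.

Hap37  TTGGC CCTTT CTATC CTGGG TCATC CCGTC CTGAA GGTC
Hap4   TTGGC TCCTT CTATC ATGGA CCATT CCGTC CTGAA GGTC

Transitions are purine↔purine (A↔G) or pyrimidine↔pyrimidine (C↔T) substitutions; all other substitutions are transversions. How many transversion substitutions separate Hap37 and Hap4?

1

Differing sites — 6:C/T (Ti); 8:T/C (Ti); 16:C/A (Tv); 20:G/A (Ti); 21:T/C (Ti); 25:C/T (Ti).
Of the 6 differences, 5 transitions and 1 transversion, so the answer is 1.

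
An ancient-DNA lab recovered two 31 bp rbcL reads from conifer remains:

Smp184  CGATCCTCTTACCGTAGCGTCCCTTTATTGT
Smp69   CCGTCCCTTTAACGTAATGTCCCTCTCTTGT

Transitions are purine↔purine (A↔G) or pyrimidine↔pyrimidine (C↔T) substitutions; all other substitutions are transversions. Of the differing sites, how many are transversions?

3

The sequences differ at positions 2 (G/C, transversion), 3 (A/G, transition), 7 (T/C, transition), 8 (C/T, transition), 12 (C/A, transversion), 17 (G/A, transition), 18 (C/T, transition), 25 (T/C, transition), 27 (A/C, transversion).
Of the 9 differences, 6 transitions and 3 transversions, so the answer is 3.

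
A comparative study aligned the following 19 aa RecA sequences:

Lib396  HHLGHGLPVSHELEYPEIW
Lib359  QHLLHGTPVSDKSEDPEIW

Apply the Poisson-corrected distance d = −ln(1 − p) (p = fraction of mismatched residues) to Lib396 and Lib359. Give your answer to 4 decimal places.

0.4595

Mismatches occur at site 1 (H↔Q), site 4 (G↔L), site 7 (L↔T), site 11 (H↔D), site 12 (E↔K), site 13 (L↔S), site 15 (Y↔D).
p = 7/19 = 0.368421.
d = −ln(1 − 0.368421) = −ln(0.631579) = 0.4595.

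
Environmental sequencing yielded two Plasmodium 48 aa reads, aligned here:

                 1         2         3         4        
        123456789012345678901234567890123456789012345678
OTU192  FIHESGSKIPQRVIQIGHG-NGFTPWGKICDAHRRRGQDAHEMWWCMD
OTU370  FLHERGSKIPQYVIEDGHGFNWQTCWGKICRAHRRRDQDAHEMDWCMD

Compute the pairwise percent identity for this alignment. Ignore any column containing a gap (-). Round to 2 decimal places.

76.60%

Excluding the 1 gap column leaves 47 comparable sites.
Mismatches occur at site 2 (I↔L), site 5 (S↔R), site 12 (R↔Y), site 15 (Q↔E), site 16 (I↔D), site 22 (G↔W), site 23 (F↔Q), site 25 (P↔C), site 31 (D↔R), site 37 (G↔D), site 44 (W↔D).
36 of the 47 comparable sites match, so the percent identity is 36/47 × 100 = 76.60%.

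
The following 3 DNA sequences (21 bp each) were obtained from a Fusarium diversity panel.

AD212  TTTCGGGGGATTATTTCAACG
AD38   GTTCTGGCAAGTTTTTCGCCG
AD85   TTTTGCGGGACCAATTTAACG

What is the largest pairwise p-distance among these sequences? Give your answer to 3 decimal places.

Pairwise Hamming distances:
  AD212 vs AD38: 8
  AD212 vs AD85: 6
  AD38 vs AD85: 13
The largest is 13 mismatches, between AD38 and AD85; p = 13/21 = 0.619.

0.619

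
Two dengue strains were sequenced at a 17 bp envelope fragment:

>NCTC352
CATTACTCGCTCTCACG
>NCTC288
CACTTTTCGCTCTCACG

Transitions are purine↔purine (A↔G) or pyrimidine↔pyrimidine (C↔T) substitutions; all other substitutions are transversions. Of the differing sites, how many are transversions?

Mismatches occur at site 3 (T/C, transition), site 5 (A/T, transversion), site 6 (C/T, transition).
Of the 3 differences, 2 transitions and 1 transversion, so the answer is 1.

1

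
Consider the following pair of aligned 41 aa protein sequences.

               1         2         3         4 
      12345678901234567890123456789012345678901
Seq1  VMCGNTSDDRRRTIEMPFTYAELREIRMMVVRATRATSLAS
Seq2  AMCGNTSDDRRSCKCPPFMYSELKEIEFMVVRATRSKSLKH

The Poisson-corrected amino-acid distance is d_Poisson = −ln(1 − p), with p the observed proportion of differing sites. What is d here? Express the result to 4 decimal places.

0.4555

Mismatches occur at site 1 (V→A), site 12 (R→S), site 13 (T→C), site 14 (I→K), site 15 (E→C), site 16 (M→P), site 19 (T→M), site 21 (A→S), site 24 (R→K), site 27 (R→E), site 28 (M→F), site 36 (A→S), site 37 (T→K), site 40 (A→K), site 41 (S→H).
p = 15/41 = 0.365854.
d = −ln(1 − 0.365854) = −ln(0.634146) = 0.4555.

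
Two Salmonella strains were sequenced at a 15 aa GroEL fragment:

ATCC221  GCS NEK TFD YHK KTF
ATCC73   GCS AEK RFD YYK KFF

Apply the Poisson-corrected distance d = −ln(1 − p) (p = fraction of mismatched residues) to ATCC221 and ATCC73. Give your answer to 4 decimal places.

0.3102

Differing sites — 4:N/A; 7:T/R; 11:H/Y; 14:T/F.
p = 4/15 = 0.266667.
d = −ln(1 − 0.266667) = −ln(0.733333) = 0.3102.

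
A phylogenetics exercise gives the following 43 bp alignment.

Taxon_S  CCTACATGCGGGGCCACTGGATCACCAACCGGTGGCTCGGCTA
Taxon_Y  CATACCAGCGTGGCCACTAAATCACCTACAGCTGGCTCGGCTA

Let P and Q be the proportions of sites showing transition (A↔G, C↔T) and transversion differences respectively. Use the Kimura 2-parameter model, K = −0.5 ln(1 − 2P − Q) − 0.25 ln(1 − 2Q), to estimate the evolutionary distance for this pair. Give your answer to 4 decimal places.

0.2462

Mismatches occur at site 2 (C↔A, transversion), site 6 (A↔C, transversion), site 7 (T↔A, transversion), site 11 (G↔T, transversion), site 19 (G↔A, transition), site 20 (G↔A, transition), site 27 (A↔T, transversion), site 30 (C↔A, transversion), site 32 (G↔C, transversion).
Of the 9 differences, 2 transitions and 7 transversions over 43 sites: P = 2/43 = 0.046512, Q = 7/43 = 0.162791.
d = −0.5·ln(0.744185) − 0.25·ln(0.674418) = −0.5·(-0.295466) − 0.25·(-0.393905) = 0.2462.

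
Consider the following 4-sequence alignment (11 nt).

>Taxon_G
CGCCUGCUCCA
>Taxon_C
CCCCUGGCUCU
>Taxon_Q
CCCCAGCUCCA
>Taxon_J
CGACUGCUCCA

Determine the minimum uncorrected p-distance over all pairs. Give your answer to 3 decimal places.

Pairwise Hamming distances:
  Taxon_G vs Taxon_C: 5
  Taxon_G vs Taxon_Q: 2
  Taxon_G vs Taxon_J: 1
  Taxon_C vs Taxon_Q: 5
  Taxon_C vs Taxon_J: 6
  Taxon_Q vs Taxon_J: 3
The smallest is 1 mismatch, between Taxon_G and Taxon_J; p = 1/11 = 0.091.

0.091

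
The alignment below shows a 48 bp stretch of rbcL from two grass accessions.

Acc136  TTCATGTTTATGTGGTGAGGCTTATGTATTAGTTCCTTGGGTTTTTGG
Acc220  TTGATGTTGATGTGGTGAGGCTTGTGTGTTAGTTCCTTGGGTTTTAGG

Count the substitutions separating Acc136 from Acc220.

Differing sites — 3:C/G; 9:T/G; 24:A/G; 28:A/G; 46:T/A.
That gives 5 mismatches out of 48 aligned sites, so the Hamming distance is 5.

5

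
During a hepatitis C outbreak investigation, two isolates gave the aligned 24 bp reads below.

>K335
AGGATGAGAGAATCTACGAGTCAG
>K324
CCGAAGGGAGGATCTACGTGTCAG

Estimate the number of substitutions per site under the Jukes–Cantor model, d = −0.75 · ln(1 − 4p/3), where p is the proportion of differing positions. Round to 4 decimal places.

Differing sites — 1:A/C; 2:G/C; 5:T/A; 7:A/G; 11:A/G; 19:A/T.
p = 6/24 = 0.250000.
d = −0.75 · ln(1 − (4/3)·0.250000) = −0.75 · ln(0.666667) = −0.75 · (-0.405465) = 0.3041.

0.3041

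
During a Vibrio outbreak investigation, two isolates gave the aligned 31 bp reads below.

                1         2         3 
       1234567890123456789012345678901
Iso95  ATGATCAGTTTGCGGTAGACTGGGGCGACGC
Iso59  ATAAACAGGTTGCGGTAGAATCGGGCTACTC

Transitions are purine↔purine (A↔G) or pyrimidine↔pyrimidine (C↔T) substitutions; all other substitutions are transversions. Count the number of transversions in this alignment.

6

Differing sites — 3:G/A (Ti); 5:T/A (Tv); 9:T/G (Tv); 20:C/A (Tv); 22:G/C (Tv); 27:G/T (Tv); 30:G/T (Tv).
Of the 7 differences, 1 transition and 6 transversions, so the answer is 6.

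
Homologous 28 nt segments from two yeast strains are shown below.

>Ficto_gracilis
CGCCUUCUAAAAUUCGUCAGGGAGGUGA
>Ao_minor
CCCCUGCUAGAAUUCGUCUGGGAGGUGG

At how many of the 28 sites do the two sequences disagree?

Differing sites — 2:G/C; 6:U/G; 10:A/G; 19:A/U; 28:A/G.
That gives 5 mismatches out of 28 aligned sites, so the Hamming distance is 5.

5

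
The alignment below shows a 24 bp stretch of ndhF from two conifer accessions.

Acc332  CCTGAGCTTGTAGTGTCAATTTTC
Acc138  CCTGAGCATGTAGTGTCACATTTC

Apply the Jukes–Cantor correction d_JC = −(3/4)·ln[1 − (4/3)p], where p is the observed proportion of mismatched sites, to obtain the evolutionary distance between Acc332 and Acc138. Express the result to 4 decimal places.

Differing sites — 8:T/A; 19:A/C; 20:T/A.
p = 3/24 = 0.125000.
d = −0.75 · ln(1 − (4/3)·0.125000) = −0.75 · ln(0.833333) = −0.75 · (-0.182322) = 0.1367.

0.1367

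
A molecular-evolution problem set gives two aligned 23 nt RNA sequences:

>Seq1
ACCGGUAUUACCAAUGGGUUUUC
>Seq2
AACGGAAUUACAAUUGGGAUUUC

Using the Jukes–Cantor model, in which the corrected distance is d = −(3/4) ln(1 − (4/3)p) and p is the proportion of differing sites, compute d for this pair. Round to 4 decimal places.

Differing sites — 2:C/A; 6:U/A; 12:C/A; 14:A/U; 19:U/A.
p = 5/23 = 0.217391.
d = −0.75 · ln(1 − (4/3)·0.217391) = −0.75 · ln(0.710145) = −0.75 · (-0.342286) = 0.2567.

0.2567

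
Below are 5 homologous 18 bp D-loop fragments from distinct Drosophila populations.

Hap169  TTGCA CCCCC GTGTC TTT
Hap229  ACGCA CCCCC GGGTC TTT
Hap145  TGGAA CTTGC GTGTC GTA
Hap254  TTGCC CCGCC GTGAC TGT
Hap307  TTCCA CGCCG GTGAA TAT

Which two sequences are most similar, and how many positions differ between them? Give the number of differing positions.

3

Pairwise Hamming distances:
  Hap169 vs Hap229: 3
  Hap169 vs Hap145: 7
  Hap169 vs Hap254: 4
  Hap169 vs Hap307: 6
  Hap229 vs Hap145: 9
  Hap229 vs Hap254: 7
  Hap229 vs Hap307: 9
  Hap145 vs Hap254: 10
  Hap145 vs Hap307: 12
  Hap254 vs Hap307: 7
The smallest is 3, between Hap169 and Hap229.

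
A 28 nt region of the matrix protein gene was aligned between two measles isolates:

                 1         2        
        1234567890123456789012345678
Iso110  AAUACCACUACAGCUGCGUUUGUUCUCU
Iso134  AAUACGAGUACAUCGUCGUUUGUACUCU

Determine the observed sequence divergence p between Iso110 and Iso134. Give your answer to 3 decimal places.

0.214

Mismatches occur at site 6 (C→G), site 8 (C→G), site 13 (G→U), site 15 (U→G), site 16 (G→U), site 24 (U→A).
There are 6 differences over 28 sites, so p = 6/28 = 0.214.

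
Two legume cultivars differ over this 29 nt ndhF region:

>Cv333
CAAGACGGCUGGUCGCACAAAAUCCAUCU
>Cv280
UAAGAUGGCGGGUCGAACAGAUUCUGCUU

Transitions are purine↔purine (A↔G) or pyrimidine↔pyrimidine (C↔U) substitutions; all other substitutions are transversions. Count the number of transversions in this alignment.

Differing sites — 1:C/U (Ti); 6:C/U (Ti); 10:U/G (Tv); 16:C/A (Tv); 20:A/G (Ti); 22:A/U (Tv); 25:C/U (Ti); 26:A/G (Ti); 27:U/C (Ti); 28:C/U (Ti).
Of the 10 differences, 7 transitions and 3 transversions, so the answer is 3.

3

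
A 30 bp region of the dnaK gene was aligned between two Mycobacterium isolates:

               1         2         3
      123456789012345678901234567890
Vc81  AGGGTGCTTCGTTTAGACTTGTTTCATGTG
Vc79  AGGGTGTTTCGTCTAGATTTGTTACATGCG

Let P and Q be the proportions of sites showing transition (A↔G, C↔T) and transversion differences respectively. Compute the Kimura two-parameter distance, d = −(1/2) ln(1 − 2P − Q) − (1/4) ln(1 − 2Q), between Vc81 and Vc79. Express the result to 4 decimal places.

Mismatches occur at site 7 (C→T, transition), site 13 (T→C, transition), site 18 (C→T, transition), site 24 (T→A, transversion), site 29 (T→C, transition).
Of the 5 differences, 4 transitions and 1 transversion over 30 sites: P = 4/30 = 0.133333, Q = 1/30 = 0.033333.
d = −0.5·ln(0.700001) − 0.25·ln(0.933334) = −0.5·(-0.356674) − 0.25·(-0.068992) = 0.1956.

0.1956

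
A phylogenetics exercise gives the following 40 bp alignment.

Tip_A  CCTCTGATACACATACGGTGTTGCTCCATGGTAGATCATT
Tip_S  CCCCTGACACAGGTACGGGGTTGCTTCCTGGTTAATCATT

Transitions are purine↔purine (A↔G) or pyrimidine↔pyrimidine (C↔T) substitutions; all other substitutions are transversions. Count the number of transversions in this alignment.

The sequences differ at positions 3 (T/C, transition), 8 (T/C, transition), 12 (C/G, transversion), 13 (A/G, transition), 19 (T/G, transversion), 26 (C/T, transition), 28 (A/C, transversion), 33 (A/T, transversion), 34 (G/A, transition).
Of the 9 differences, 5 transitions and 4 transversions, so the answer is 4.

4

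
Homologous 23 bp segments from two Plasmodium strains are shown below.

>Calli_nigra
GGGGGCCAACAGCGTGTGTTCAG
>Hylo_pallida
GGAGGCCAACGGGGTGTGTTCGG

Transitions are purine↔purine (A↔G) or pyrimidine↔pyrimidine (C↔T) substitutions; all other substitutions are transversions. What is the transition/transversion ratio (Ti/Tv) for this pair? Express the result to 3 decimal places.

Differing sites — 3:G/A (Ti); 11:A/G (Ti); 13:C/G (Tv); 22:A/G (Ti).
Of the 4 differences, 3 transitions and 1 transversion, so Ti/Tv = 3/1 = 3.000.

3.000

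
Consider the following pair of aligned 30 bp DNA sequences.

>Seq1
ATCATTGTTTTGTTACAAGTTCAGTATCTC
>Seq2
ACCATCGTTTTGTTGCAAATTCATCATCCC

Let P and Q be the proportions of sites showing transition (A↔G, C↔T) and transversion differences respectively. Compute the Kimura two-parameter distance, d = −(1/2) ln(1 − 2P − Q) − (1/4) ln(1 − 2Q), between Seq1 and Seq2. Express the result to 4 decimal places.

The sequences differ at positions 2 (T/C, transition), 6 (T/C, transition), 15 (A/G, transition), 19 (G/A, transition), 24 (G/T, transversion), 25 (T/C, transition), 29 (T/C, transition).
Of the 7 differences, 6 transitions and 1 transversion over 30 sites: P = 6/30 = 0.200000, Q = 1/30 = 0.033333.
d = −0.5·ln(0.566667) − 0.25·ln(0.933334) = −0.5·(-0.567983) − 0.25·(-0.068992) = 0.3012.

0.3012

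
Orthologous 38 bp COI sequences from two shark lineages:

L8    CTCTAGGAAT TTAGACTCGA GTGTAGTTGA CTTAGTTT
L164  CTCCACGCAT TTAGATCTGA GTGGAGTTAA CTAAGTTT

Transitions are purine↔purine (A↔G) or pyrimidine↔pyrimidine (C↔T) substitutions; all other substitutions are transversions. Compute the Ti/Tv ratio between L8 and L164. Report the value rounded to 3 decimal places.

1.250

The sequences differ at positions 4 (T/C, transition), 6 (G/C, transversion), 8 (A/C, transversion), 16 (C/T, transition), 17 (T/C, transition), 18 (C/T, transition), 24 (T/G, transversion), 29 (G/A, transition), 33 (T/A, transversion).
Of the 9 differences, 5 transitions and 4 transversions, so Ti/Tv = 5/4 = 1.250.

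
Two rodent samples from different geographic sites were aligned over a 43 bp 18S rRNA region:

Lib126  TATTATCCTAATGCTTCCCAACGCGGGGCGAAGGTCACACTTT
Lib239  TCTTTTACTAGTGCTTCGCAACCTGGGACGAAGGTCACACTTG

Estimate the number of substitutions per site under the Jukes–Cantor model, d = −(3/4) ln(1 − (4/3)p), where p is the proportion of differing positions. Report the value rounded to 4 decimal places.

Mismatches occur at site 2 (A↔C), site 5 (A↔T), site 7 (C↔A), site 11 (A↔G), site 18 (C↔G), site 23 (G↔C), site 24 (C↔T), site 28 (G↔A), site 43 (T↔G).
p = 9/43 = 0.209302.
d = −0.75 · ln(1 − (4/3)·0.209302) = −0.75 · ln(0.720931) = −0.75 · (-0.327212) = 0.2454.

0.2454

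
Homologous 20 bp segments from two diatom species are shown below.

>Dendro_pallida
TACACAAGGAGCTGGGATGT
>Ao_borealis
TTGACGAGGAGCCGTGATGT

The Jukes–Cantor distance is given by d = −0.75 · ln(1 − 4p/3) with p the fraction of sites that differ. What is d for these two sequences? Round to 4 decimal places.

0.3041

Differing sites — 2:A/T; 3:C/G; 6:A/G; 13:T/C; 15:G/T.
p = 5/20 = 0.250000.
d = −0.75 · ln(1 − (4/3)·0.250000) = −0.75 · ln(0.666667) = −0.75 · (-0.405465) = 0.3041.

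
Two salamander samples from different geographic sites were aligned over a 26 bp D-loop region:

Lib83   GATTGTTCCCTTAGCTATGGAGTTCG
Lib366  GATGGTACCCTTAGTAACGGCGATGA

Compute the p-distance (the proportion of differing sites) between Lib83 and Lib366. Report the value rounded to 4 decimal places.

0.3462

Mismatches occur at site 4 (T/G), site 7 (T/A), site 15 (C/T), site 16 (T/A), site 18 (T/C), site 21 (A/C), site 23 (T/A), site 25 (C/G), site 26 (G/A).
There are 9 differences over 26 sites, so p = 9/26 = 0.3462.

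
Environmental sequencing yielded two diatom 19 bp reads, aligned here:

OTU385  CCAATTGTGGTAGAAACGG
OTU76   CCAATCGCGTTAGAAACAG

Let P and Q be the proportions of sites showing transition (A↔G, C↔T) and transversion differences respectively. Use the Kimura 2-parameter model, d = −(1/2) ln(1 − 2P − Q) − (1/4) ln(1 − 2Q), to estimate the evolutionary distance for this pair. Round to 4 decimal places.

0.2576

Mismatches occur at site 6 (T→C, transition), site 8 (T→C, transition), site 10 (G→T, transversion), site 18 (G→A, transition).
Of the 4 differences, 3 transitions and 1 transversion over 19 sites: P = 3/19 = 0.157895, Q = 1/19 = 0.052632.
d = −0.5·ln(0.631578) − 0.25·ln(0.894736) = −0.5·(-0.459534) − 0.25·(-0.111227) = 0.2576.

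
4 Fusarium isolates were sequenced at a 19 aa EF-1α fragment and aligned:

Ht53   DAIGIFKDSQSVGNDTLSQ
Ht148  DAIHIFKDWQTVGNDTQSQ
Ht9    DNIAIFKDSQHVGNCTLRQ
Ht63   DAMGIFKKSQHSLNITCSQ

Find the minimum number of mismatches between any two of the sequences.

Pairwise Hamming distances:
  Ht53 vs Ht148: 4
  Ht53 vs Ht9: 5
  Ht53 vs Ht63: 7
  Ht148 vs Ht9: 7
  Ht148 vs Ht63: 9
  Ht9 vs Ht63: 9
The smallest is 4, between Ht53 and Ht148.

4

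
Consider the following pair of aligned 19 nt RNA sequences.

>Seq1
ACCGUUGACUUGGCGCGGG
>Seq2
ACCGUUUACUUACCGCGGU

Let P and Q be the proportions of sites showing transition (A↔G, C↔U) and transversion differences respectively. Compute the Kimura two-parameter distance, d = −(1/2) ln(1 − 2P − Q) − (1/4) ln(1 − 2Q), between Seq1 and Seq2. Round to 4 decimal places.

Mismatches occur at site 7 (G↔U, transversion), site 12 (G↔A, transition), site 13 (G↔C, transversion), site 19 (G↔U, transversion).
Of the 4 differences, 1 transition and 3 transversions over 19 sites: P = 1/19 = 0.052632, Q = 3/19 = 0.157895.
d = −0.5·ln(0.736841) − 0.25·ln(0.684210) = −0.5·(-0.305383) − 0.25·(-0.379490) = 0.2476.

0.2476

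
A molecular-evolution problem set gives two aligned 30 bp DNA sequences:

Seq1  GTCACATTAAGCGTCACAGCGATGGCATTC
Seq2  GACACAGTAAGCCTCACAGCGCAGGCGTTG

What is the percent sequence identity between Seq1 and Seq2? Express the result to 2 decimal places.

Mismatches occur at site 2 (T↔A), site 7 (T↔G), site 13 (G↔C), site 22 (A↔C), site 23 (T↔A), site 27 (A↔G), site 30 (C↔G).
23 of the 30 sites match, so the percent identity is 23/30 × 100 = 76.67%.

76.67%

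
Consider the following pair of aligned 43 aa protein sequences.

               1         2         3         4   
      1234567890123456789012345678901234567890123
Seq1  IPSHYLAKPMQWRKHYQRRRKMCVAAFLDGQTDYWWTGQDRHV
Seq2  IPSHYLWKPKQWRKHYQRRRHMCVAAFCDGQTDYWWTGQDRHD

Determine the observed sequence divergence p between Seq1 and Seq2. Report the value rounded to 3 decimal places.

0.116

Mismatches occur at site 7 (A↔W), site 10 (M↔K), site 21 (K↔H), site 28 (L↔C), site 43 (V↔D).
There are 5 differences over 43 sites, so p = 5/43 = 0.116.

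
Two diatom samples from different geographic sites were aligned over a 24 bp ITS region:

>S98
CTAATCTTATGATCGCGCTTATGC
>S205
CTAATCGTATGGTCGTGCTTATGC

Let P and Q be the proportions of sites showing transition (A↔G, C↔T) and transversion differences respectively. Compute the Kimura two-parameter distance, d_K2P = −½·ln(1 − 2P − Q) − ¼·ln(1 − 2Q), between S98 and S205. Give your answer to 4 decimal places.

0.1386

The sequences differ at positions 7 (T/G, transversion), 12 (A/G, transition), 16 (C/T, transition).
Of the 3 differences, 2 transitions and 1 transversion over 24 sites: P = 2/24 = 0.083333, Q = 1/24 = 0.041667.
d = −0.5·ln(0.791667) − 0.25·ln(0.916666) = −0.5·(-0.233614) − 0.25·(-0.087012) = 0.1386.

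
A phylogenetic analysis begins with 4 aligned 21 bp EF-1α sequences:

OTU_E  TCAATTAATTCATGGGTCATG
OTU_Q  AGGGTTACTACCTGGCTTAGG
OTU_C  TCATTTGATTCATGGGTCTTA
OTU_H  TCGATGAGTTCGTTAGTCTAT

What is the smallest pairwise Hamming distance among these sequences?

Pairwise Hamming distances:
  OTU_E vs OTU_Q: 10
  OTU_E vs OTU_C: 4
  OTU_E vs OTU_H: 9
  OTU_Q vs OTU_C: 13
  OTU_Q vs OTU_H: 14
  OTU_C vs OTU_H: 10
The smallest is 4, between OTU_E and OTU_C.

4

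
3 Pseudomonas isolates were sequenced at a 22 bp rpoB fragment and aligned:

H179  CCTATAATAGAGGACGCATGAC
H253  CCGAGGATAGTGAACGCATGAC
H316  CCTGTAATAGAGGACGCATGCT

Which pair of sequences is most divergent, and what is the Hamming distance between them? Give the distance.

Pairwise Hamming distances:
  H179 vs H253: 5
  H179 vs H316: 3
  H253 vs H316: 8
The largest is 8, between H253 and H316.

8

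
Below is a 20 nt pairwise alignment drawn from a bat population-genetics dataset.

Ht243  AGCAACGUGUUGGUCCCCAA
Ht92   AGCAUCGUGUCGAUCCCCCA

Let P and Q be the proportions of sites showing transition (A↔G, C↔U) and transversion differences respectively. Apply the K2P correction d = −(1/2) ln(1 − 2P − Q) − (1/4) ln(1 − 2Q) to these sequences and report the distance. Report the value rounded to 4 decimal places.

0.2341

Mismatches occur at site 5 (A↔U, transversion), site 11 (U↔C, transition), site 13 (G↔A, transition), site 19 (A↔C, transversion).
Of the 4 differences, 2 transitions and 2 transversions over 20 sites: P = 2/20 = 0.100000, Q = 2/20 = 0.100000.
d = −0.5·ln(0.700000) − 0.25·ln(0.800000) = −0.5·(-0.356675) − 0.25·(-0.223144) = 0.2341.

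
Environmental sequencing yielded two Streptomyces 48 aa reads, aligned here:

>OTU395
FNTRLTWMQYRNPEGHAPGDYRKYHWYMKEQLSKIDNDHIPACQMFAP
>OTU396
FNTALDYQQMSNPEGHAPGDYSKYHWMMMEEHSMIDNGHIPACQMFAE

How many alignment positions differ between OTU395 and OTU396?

Mismatches occur at site 4 (R↔A), site 6 (T↔D), site 7 (W↔Y), site 8 (M↔Q), site 10 (Y↔M), site 11 (R↔S), site 22 (R↔S), site 27 (Y↔M), site 29 (K↔M), site 31 (Q↔E), site 32 (L↔H), site 34 (K↔M), site 38 (D↔G), site 48 (P↔E).
That gives 14 mismatches out of 48 aligned sites, so the Hamming distance is 14.

14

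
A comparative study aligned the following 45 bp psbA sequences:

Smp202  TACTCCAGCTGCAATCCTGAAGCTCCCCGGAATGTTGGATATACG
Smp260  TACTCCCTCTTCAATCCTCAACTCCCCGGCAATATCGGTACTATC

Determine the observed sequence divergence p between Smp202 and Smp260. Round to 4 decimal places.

0.3556

Differing sites — 7:A/C; 8:G/T; 11:G/T; 19:G/C; 22:G/C; 23:C/T; 24:T/C; 28:C/G; 30:G/C; 34:G/A; 36:T/C; 39:A/T; 40:T/A; 41:A/C; 44:C/T; 45:G/C.
There are 16 differences over 45 sites, so p = 16/45 = 0.3556.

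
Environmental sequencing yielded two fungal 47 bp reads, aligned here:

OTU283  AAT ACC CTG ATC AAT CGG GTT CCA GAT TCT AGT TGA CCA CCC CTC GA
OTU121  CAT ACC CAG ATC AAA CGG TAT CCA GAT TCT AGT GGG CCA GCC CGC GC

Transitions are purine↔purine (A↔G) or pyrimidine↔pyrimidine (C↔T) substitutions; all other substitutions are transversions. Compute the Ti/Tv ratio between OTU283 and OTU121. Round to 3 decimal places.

0.111

Mismatches occur at site 1 (A/C, transversion), site 8 (T/A, transversion), site 15 (T/A, transversion), site 19 (G/T, transversion), site 20 (T/A, transversion), site 34 (T/G, transversion), site 36 (A/G, transition), site 40 (C/G, transversion), site 44 (T/G, transversion), site 47 (A/C, transversion).
Of the 10 differences, 1 transition and 9 transversions, so Ti/Tv = 1/9 = 0.111.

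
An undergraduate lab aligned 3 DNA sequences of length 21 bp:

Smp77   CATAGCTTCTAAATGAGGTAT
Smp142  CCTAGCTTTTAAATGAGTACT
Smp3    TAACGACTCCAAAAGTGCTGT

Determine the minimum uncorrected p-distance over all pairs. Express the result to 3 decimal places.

0.238

Pairwise Hamming distances:
  Smp77 vs Smp142: 5
  Smp77 vs Smp3: 10
  Smp142 vs Smp3: 13
The smallest is 5 mismatches, between Smp77 and Smp142; p = 5/21 = 0.238.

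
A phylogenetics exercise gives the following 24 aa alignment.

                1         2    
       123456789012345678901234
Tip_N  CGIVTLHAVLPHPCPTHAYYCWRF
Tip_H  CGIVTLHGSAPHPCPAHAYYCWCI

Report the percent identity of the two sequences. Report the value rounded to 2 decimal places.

Differing sites — 8:A/G; 9:V/S; 10:L/A; 16:T/A; 23:R/C; 24:F/I.
18 of the 24 sites match, so the percent identity is 18/24 × 100 = 75.00%.

75.00%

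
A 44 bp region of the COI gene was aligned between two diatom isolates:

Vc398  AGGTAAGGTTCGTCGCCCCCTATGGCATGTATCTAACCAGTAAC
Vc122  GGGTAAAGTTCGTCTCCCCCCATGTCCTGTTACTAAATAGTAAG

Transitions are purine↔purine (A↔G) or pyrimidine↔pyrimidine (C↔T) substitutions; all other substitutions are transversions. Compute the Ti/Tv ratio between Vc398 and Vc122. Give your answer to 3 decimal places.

0.571

Differing sites — 1:A/G (Ti); 7:G/A (Ti); 15:G/T (Tv); 21:T/C (Ti); 25:G/T (Tv); 27:A/C (Tv); 31:A/T (Tv); 32:T/A (Tv); 37:C/A (Tv); 38:C/T (Ti); 44:C/G (Tv).
Of the 11 differences, 4 transitions and 7 transversions, so Ti/Tv = 4/7 = 0.571.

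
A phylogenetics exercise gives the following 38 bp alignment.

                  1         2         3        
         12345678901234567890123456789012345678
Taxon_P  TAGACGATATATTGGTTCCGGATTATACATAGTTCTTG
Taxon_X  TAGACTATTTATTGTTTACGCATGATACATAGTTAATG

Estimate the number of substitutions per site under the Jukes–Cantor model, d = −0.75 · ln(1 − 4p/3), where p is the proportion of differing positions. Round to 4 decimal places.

0.2471

The sequences differ at positions 6 (G/T), 9 (A/T), 15 (G/T), 18 (C/A), 21 (G/C), 24 (T/G), 35 (C/A), 36 (T/A).
p = 8/38 = 0.210526.
d = −0.75 · ln(1 − (4/3)·0.210526) = −0.75 · ln(0.719299) = −0.75 · (-0.329478) = 0.2471.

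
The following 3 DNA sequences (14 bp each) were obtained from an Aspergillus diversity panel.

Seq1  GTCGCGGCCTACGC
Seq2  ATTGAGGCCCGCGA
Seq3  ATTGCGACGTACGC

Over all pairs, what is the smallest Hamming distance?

4

Pairwise Hamming distances:
  Seq1 vs Seq2: 6
  Seq1 vs Seq3: 4
  Seq2 vs Seq3: 6
The smallest is 4, between Seq1 and Seq3.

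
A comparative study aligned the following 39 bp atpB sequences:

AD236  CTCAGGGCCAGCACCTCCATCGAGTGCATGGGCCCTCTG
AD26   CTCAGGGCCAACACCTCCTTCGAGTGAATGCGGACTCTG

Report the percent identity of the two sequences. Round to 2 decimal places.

The sequences differ at positions 11 (G/A), 19 (A/T), 27 (C/A), 31 (G/C), 33 (C/G), 34 (C/A).
33 of the 39 sites match, so the percent identity is 33/39 × 100 = 84.62%.

84.62%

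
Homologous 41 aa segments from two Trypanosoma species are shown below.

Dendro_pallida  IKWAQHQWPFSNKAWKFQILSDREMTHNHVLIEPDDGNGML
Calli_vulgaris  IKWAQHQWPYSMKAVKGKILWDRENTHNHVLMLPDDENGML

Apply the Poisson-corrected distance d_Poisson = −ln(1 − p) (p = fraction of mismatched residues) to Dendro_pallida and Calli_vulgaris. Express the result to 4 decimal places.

Differing sites — 10:F/Y; 12:N/M; 15:W/V; 17:F/G; 18:Q/K; 21:S/W; 25:M/N; 32:I/M; 33:E/L; 37:G/E.
p = 10/41 = 0.243902.
d = −ln(1 − 0.243902) = −ln(0.756098) = 0.2796.

0.2796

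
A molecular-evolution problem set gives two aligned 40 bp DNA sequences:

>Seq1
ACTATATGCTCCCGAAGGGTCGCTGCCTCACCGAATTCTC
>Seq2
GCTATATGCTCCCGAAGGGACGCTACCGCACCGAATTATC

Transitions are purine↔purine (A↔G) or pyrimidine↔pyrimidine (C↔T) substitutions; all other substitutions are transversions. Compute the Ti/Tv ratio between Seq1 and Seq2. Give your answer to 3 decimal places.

0.667

Differing sites — 1:A/G (Ti); 20:T/A (Tv); 25:G/A (Ti); 28:T/G (Tv); 38:C/A (Tv).
Of the 5 differences, 2 transitions and 3 transversions, so Ti/Tv = 2/3 = 0.667.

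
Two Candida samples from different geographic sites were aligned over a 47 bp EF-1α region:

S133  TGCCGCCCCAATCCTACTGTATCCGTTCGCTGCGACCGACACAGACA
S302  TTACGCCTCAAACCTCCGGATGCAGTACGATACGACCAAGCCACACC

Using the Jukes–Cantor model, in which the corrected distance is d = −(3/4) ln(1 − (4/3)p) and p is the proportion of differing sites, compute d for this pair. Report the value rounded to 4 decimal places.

Mismatches occur at site 2 (G→T), site 3 (C→A), site 8 (C→T), site 12 (T→A), site 16 (A→C), site 18 (T→G), site 20 (T→A), site 21 (A→T), site 22 (T→G), site 24 (C→A), site 27 (T→A), site 30 (C→A), site 32 (G→A), site 38 (G→A), site 40 (C→G), site 41 (A→C), site 44 (G→C), site 47 (A→C).
p = 18/47 = 0.382979.
d = −0.75 · ln(1 − (4/3)·0.382979) = −0.75 · ln(0.489361) = −0.75 · (-0.714655) = 0.5360.

0.5360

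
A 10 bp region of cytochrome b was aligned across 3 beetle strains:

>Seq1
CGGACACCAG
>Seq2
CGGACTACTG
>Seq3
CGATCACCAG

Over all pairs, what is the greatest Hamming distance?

Pairwise Hamming distances:
  Seq1 vs Seq2: 3
  Seq1 vs Seq3: 2
  Seq2 vs Seq3: 5
The largest is 5, between Seq2 and Seq3.

5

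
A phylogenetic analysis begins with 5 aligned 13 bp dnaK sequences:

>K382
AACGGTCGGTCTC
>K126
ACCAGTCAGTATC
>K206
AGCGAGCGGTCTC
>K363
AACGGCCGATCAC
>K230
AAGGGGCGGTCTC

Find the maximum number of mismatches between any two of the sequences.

Pairwise Hamming distances:
  K382 vs K126: 4
  K382 vs K206: 3
  K382 vs K363: 3
  K382 vs K230: 2
  K126 vs K206: 6
  K126 vs K363: 7
  K126 vs K230: 6
  K206 vs K363: 5
  K206 vs K230: 3
  K363 vs K230: 4
The largest is 7, between K126 and K363.

7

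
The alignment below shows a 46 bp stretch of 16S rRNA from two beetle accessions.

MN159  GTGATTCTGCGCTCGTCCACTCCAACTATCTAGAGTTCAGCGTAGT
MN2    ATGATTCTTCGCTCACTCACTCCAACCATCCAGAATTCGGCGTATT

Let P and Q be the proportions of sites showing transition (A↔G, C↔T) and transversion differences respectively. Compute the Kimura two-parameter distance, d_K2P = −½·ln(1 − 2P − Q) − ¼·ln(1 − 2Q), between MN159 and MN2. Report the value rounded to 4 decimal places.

Mismatches occur at site 1 (G↔A, transition), site 9 (G↔T, transversion), site 15 (G↔A, transition), site 16 (T↔C, transition), site 17 (C↔T, transition), site 27 (T↔C, transition), site 31 (T↔C, transition), site 35 (G↔A, transition), site 39 (A↔G, transition), site 45 (G↔T, transversion).
Of the 10 differences, 8 transitions and 2 transversions over 46 sites: P = 8/46 = 0.173913, Q = 2/46 = 0.043478.
d = −0.5·ln(0.608696) − 0.25·ln(0.913044) = −0.5·(-0.496436) − 0.25·(-0.090971) = 0.2710.

0.2710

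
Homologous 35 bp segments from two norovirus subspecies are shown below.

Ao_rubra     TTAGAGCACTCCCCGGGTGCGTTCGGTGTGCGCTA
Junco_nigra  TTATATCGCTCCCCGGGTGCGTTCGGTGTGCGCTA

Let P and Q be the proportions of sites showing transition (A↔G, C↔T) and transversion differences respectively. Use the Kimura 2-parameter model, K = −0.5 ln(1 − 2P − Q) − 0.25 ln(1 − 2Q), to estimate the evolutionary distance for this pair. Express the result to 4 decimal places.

0.0910

Differing sites — 4:G/T (Tv); 6:G/T (Tv); 8:A/G (Ti).
Of the 3 differences, 1 transition and 2 transversions over 35 sites: P = 1/35 = 0.028571, Q = 2/35 = 0.057143.
d = −0.5·ln(0.885715) − 0.25·ln(0.885714) = −0.5·(-0.121360) − 0.25·(-0.121361) = 0.0910.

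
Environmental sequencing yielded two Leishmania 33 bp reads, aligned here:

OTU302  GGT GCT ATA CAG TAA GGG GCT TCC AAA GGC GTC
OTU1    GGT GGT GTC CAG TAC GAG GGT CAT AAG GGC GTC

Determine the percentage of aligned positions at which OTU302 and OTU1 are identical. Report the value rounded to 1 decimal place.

69.7%

The sequences differ at positions 5 (C/G), 7 (A/G), 9 (A/C), 15 (A/C), 17 (G/A), 20 (C/G), 22 (T/C), 23 (C/A), 24 (C/T), 27 (A/G).
23 of the 33 sites match, so the percent identity is 23/33 × 100 = 69.7%.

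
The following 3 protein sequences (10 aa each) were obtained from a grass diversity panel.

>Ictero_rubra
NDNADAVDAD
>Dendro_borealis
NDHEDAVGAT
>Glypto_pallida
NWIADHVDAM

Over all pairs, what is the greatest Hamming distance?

6

Pairwise Hamming distances:
  Ictero_rubra vs Dendro_borealis: 4
  Ictero_rubra vs Glypto_pallida: 4
  Dendro_borealis vs Glypto_pallida: 6
The largest is 6, between Dendro_borealis and Glypto_pallida.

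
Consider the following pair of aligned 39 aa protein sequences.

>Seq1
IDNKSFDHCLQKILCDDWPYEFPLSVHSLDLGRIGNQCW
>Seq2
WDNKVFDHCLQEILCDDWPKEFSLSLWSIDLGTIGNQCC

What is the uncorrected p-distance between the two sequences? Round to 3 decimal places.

Differing sites — 1:I/W; 5:S/V; 12:K/E; 20:Y/K; 23:P/S; 26:V/L; 27:H/W; 29:L/I; 33:R/T; 39:W/C.
There are 10 differences over 39 sites, so p = 10/39 = 0.256.

0.256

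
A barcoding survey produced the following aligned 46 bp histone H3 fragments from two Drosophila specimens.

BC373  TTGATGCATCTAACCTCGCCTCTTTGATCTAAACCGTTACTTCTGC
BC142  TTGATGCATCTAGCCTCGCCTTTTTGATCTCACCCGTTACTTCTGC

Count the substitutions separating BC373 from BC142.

4

The sequences differ at positions 13 (A/G), 22 (C/T), 31 (A/C), 33 (A/C).
That gives 4 mismatches out of 46 aligned sites, so the Hamming distance is 4.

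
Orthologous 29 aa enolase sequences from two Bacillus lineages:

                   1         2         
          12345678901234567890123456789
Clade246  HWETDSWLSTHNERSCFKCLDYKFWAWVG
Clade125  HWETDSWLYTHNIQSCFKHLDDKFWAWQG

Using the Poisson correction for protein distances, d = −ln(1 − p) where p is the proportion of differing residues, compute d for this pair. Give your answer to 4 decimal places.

0.2318

The sequences differ at positions 9 (S/Y), 13 (E/I), 14 (R/Q), 19 (C/H), 22 (Y/D), 28 (V/Q).
p = 6/29 = 0.206897.
d = −ln(1 − 0.206897) = −ln(0.793103) = 0.2318.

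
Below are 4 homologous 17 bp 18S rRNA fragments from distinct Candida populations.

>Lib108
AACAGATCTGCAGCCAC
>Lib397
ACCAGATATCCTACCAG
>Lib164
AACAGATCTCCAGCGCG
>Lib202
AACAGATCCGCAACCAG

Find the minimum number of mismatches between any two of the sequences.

3

Pairwise Hamming distances:
  Lib108 vs Lib397: 6
  Lib108 vs Lib164: 4
  Lib108 vs Lib202: 3
  Lib397 vs Lib164: 6
  Lib397 vs Lib202: 5
  Lib164 vs Lib202: 5
The smallest is 3, between Lib108 and Lib202.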